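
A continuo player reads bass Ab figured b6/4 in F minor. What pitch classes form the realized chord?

Ab, Db, Fb

A fourth above Ab in this key is Db.
A sixth above Ab in this key is F, lowered to Fb by the flat.
Together with the bass Ab, this spells Db minor in second inversion.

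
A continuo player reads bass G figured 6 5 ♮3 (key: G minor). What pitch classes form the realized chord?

A third above G in this key is Bb, made natural (B) by the ♮ figure.
A fifth above G in this key is D.
A sixth above G in this key is Eb.
Together with the bass G, this spells Eb augmented major seventh in first inversion.

G, B, D, Eb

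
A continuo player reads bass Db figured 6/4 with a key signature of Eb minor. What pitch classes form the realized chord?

A fourth above Db in this key is Gb.
A sixth above Db in this key is Bb.
Together with the bass Db, this spells Gb major in second inversion.

Db, Gb, Bb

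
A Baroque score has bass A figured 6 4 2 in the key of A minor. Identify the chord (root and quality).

B half-diminished seventh

The figures 6 4 2 indicate a seventh chord in third inversion.
In third inversion the root lies a second above the bass: a second above A in A minor is B.
The chord tones are A, B, D, F, giving B half-diminished seventh.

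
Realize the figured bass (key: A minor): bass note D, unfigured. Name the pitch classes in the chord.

An unfigured bass implies 5/3.
A third above D in this key is F.
A fifth above D in this key is A.
Together with the bass D, this spells D minor in root position.

D, F, A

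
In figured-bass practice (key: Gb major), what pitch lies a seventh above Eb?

Counting 6 letter steps above Eb lands on D; in Gb major, that letter is Db.

Db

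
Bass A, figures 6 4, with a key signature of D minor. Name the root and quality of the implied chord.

The figures 6 4 indicate a triad in second inversion.
In second inversion the root lies a fourth above the bass: a fourth above A in D minor is D.
The chord tones are A, D, F, giving D minor.

D minor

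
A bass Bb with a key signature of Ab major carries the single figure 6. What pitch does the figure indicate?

G

Counting 5 letter steps above Bb lands on G; in Ab major, that letter is G.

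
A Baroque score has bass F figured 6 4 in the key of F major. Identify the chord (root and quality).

The figures 6 4 indicate a triad in second inversion.
In second inversion the root lies a fourth above the bass: a fourth above F in F major is Bb.
The chord tones are F, Bb, D, giving Bb major.

Bb major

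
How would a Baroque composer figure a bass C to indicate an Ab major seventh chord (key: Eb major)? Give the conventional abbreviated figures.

C is the third of Ab major seventh, so the chord is in first inversion.
A seventh chord in first inversion is figured 6/5/3, conventionally abbreviated 6/5.

6/5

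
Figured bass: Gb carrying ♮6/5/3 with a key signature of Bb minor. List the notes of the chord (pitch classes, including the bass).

A third above Gb in this key is Bb.
A fifth above Gb in this key is Db.
A sixth above Gb in this key is Eb, made natural (E) by the ♮ figure.

Gb, Bb, Db, E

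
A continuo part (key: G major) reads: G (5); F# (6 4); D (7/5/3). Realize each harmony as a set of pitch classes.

G, B, D | F#, B, D | D, F#, A, C

G (5/3): G, B, D.
F# (6/4): F#, B, D.
D (7/5/3): D, F#, A, C.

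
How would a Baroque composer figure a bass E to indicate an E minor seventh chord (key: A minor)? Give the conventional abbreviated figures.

7

E is the root of E minor seventh, so the chord is in root position.
A seventh chord in root position is figured 7/5/3, conventionally abbreviated 7.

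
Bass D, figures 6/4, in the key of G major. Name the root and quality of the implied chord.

The figures 6/4 indicate a triad in second inversion.
In second inversion the root lies a fourth above the bass: a fourth above D in G major is G.
The chord tones are D, G, B, giving G major.

G major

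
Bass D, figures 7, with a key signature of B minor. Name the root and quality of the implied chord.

D major seventh

The figures 7 indicate a seventh chord in root position.
In root position the bass is the root, so the root is D.
The chord tones are D, F#, A, C#, giving D major seventh.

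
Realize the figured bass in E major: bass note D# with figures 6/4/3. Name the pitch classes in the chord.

A third above D# in this key is F#.
A fourth above D# in this key is G#.
A sixth above D# in this key is B.
Together with the bass D#, this spells G# minor seventh in second inversion.

D#, F#, G#, B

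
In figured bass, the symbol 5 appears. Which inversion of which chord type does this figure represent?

5 is shorthand for 5/3.
Intervals of 5/3 above the bass form a triad; the bass is the root, so this is root position.

triad, root position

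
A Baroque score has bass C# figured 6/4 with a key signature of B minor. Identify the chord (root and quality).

The figures 6/4 indicate a triad in second inversion.
In second inversion the root lies a fourth above the bass: a fourth above C# in B minor is F#.
The chord tones are C#, F#, A, giving F# minor.

F# minor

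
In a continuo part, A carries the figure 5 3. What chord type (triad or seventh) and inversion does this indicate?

triad, root position

Intervals of 5/3 above the bass form a triad; the bass is the root, so this is root position.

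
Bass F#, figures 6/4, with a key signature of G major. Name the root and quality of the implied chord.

The figures 6/4 indicate a triad in second inversion.
In second inversion the root lies a fourth above the bass: a fourth above F# in G major is B.
The chord tones are F#, B, D, giving B minor.

B minor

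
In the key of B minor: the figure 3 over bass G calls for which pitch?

B

Counting 2 letter steps above G lands on B; in B minor, that letter is B.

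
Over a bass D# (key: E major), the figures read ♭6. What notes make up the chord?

D#, F#, Bb

The written figures ♭6 are shorthand for 6/3: the 3 is implied.
A third above D# in this key is F#.
A sixth above D# in this key is B, lowered to Bb by the flat.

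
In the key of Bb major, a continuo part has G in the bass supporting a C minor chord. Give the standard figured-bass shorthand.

6/4

G is the fifth of C minor, so the chord is in second inversion.
A triad in second inversion is figured 6/4, conventionally abbreviated 6/4.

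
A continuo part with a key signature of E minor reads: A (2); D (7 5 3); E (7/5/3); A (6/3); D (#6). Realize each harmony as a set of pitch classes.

A (6/4/2): A, B, D, F#.
D (7/5/3): D, F#, A, C.
E (7/5/3): E, G, B, D.
A (6/3): A, C, F#.
D (#6/3): D, F#, B#.

A, B, D, F# | D, F#, A, C | E, G, B, D | A, C, F# | D, F#, B#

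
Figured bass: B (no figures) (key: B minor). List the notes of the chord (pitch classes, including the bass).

An unfigured bass implies 5/3.
A third above B in this key is D.
A fifth above B in this key is F#.
Together with the bass B, this spells B minor in root position.

B, D, F#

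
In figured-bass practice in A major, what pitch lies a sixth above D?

B

Counting 5 letter steps above D lands on B; in A major, that letter is B.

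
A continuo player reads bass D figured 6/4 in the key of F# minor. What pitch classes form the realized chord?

D, G#, B

A fourth above D in this key is G#.
A sixth above D in this key is B.
Together with the bass D, this spells G# diminished in second inversion.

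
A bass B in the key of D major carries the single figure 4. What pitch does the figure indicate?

Counting 3 letter steps above B lands on E; in D major, that letter is E.

E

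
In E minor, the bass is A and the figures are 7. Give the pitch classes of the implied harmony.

The written figures 7 are shorthand for 7/5/3: the 5/3 are implied.
A third above A in this key is C.
A fifth above A in this key is E.
A seventh above A in this key is G.
Together with the bass A, this spells A minor seventh in root position.

A, C, E, G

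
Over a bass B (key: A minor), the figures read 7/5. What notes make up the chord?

B, D, F, A

The written figures 7/5 are shorthand for 7/5/3: the 3 is implied.
A third above B in this key is D.
A fifth above B in this key is F.
A seventh above B in this key is A.
Together with the bass B, this spells B half-diminished seventh in root position.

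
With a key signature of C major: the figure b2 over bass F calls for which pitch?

Gb

Counting 1 letter step above F lands on G; in C major, that letter is G.
The b2 figure lowers it a semitone, giving Gb.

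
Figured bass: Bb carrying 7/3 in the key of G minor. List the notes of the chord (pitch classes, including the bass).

Bb, D, F, A

The written figures 7/3 are shorthand for 7/5/3: the 5 is implied.
A third above Bb in this key is D.
A fifth above Bb in this key is F.
A seventh above Bb in this key is A.
Together with the bass Bb, this spells Bb major seventh in root position.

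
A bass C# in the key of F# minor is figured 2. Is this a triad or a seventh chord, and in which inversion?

2 is shorthand for 6/4/2.
Intervals of 6/4/2 above the bass form a seventh chord; the bass is the seventh, so this is third inversion.

seventh chord, third inversion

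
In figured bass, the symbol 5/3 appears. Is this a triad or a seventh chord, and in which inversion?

Intervals of 5/3 above the bass form a triad; the bass is the root, so this is root position.

triad, root position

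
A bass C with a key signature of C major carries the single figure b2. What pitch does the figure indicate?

Db

Counting 1 letter step above C lands on D; in C major, that letter is D.
The b2 figure lowers it a semitone, giving Db.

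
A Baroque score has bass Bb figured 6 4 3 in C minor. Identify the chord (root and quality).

The figures 6 4 3 indicate a seventh chord in second inversion.
In second inversion the root lies a fourth above the bass: a fourth above Bb in C minor is Eb.
The chord tones are Bb, D, Eb, G, giving Eb major seventh.

Eb major seventh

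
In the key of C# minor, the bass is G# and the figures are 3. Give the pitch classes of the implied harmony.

The written figures 3 are shorthand for 5/3: the 5 is implied.
A third above G# in this key is B.
A fifth above G# in this key is D#.
Together with the bass G#, this spells G# minor in root position.

G#, B, D#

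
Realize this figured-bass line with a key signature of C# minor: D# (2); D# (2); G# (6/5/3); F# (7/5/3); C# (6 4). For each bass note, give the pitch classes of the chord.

D#, E, G#, B | D#, E, G#, B | G#, B, D#, E | F#, A, C#, E | C#, F#, A

D# (6/4/2): D#, E, G#, B.
D# (6/4/2): D#, E, G#, B.
G# (6/5/3): G#, B, D#, E.
F# (7/5/3): F#, A, C#, E.
C# (6/4): C#, F#, A.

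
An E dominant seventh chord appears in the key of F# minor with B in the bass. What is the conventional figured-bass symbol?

4/3

B is the fifth of E dominant seventh, so the chord is in second inversion.
A seventh chord in second inversion is figured 6/4/3, conventionally abbreviated 4/3.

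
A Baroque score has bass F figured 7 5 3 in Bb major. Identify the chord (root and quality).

The figures 7 5 3 indicate a seventh chord in root position.
In root position the bass is the root, so the root is F.
The chord tones are F, A, C, Eb, giving F dominant seventh.

F dominant seventh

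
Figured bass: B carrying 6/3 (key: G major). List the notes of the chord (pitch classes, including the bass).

B, D, G

A third above B in this key is D.
A sixth above B in this key is G.
Together with the bass B, this spells G major in first inversion.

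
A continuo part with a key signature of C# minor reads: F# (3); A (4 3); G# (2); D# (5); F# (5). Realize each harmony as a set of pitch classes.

F#, A, C# | A, C#, D#, F# | G#, A, C#, E | D#, F#, A | F#, A, C#

F# (5/3): F#, A, C#.
A (6/4/3): A, C#, D#, F#.
G# (6/4/2): G#, A, C#, E.
D# (5/3): D#, F#, A.
F# (5/3): F#, A, C#.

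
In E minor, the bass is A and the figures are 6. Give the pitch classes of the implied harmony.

A, C, F#

The written figures 6 are shorthand for 6/3: the 3 is implied.
A third above A in this key is C.
A sixth above A in this key is F#.
Together with the bass A, this spells F# diminished in first inversion.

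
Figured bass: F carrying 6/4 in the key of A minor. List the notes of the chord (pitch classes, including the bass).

F, B, D

A fourth above F in this key is B.
A sixth above F in this key is D.
Together with the bass F, this spells B diminished in second inversion.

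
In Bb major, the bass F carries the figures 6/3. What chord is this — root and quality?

D minor

The figures 6/3 indicate a triad in first inversion.
In first inversion the root lies a sixth above the bass: a sixth above F in Bb major is D.
The chord tones are F, A, D, giving D minor.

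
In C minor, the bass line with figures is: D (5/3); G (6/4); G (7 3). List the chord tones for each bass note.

D, F, Ab | G, C, Eb | G, Bb, D, F

D (5/3): D, F, Ab.
G (6/4): G, C, Eb.
G (7/5/3): G, Bb, D, F.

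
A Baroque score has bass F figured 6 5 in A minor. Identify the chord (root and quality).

The figures 6 5 indicate a seventh chord in first inversion.
In first inversion the root lies a sixth above the bass: a sixth above F in A minor is D.
The chord tones are F, A, C, D, giving D minor seventh.

D minor seventh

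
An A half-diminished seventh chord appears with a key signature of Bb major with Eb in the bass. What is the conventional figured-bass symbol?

4/3

Eb is the fifth of A half-diminished seventh, so the chord is in second inversion.
A seventh chord in second inversion is figured 6/4/3, conventionally abbreviated 4/3.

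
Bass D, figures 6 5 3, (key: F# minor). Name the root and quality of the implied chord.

B minor seventh

The figures 6 5 3 indicate a seventh chord in first inversion.
In first inversion the root lies a sixth above the bass: a sixth above D in F# minor is B.
The chord tones are D, F#, A, B, giving B minor seventh.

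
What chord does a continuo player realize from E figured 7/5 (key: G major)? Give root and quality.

E minor seventh

The figures 7/5 indicate a seventh chord in root position.
In root position the bass is the root, so the root is E.
The chord tones are E, G, B, D, giving E minor seventh.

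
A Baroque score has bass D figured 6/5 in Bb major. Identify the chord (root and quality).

The figures 6/5 indicate a seventh chord in first inversion.
In first inversion the root lies a sixth above the bass: a sixth above D in Bb major is Bb.
The chord tones are D, F, A, Bb, giving Bb major seventh.

Bb major seventh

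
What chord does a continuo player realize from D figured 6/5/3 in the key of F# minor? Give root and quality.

B minor seventh

The figures 6/5/3 indicate a seventh chord in first inversion.
In first inversion the root lies a sixth above the bass: a sixth above D in F# minor is B.
The chord tones are D, F#, A, B, giving B minor seventh.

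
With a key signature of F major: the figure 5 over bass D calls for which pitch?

Counting 4 letter steps above D lands on A; in F major, that letter is A.

A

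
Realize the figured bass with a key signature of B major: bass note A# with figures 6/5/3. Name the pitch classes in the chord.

A#, C#, E, F#

A third above A# in this key is C#.
A fifth above A# in this key is E.
A sixth above A# in this key is F#.
Together with the bass A#, this spells F# dominant seventh in first inversion.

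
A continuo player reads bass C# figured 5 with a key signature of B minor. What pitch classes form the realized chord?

C#, E, G

The written figures 5 are shorthand for 5/3: the 3 is implied.
A third above C# in this key is E.
A fifth above C# in this key is G.
Together with the bass C#, this spells C# diminished in root position.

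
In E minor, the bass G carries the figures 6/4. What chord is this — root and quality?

C major

The figures 6/4 indicate a triad in second inversion.
In second inversion the root lies a fourth above the bass: a fourth above G in E minor is C.
The chord tones are G, C, E, giving C major.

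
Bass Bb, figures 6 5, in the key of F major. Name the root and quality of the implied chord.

G minor seventh

The figures 6 5 indicate a seventh chord in first inversion.
In first inversion the root lies a sixth above the bass: a sixth above Bb in F major is G.
The chord tones are Bb, D, F, G, giving G minor seventh.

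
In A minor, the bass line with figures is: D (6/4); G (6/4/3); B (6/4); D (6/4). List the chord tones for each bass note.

D (6/4): D, G, B.
G (6/4/3): G, B, C, E.
B (6/4): B, E, G.
D (6/4): D, G, B.

D, G, B | G, B, C, E | B, E, G | D, G, B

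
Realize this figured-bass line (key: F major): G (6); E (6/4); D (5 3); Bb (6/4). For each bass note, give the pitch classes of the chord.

G, Bb, E | E, A, C | D, F, A | Bb, E, G

G (6/3): G, Bb, E.
E (6/4): E, A, C.
D (5/3): D, F, A.
Bb (6/4): Bb, E, G.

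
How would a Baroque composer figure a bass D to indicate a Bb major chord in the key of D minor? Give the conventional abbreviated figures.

6

D is the third of Bb major, so the chord is in first inversion.
A triad in first inversion is figured 6/3, conventionally abbreviated 6.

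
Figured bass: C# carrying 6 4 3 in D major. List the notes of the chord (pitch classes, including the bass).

A third above C# in this key is E.
A fourth above C# in this key is F#.
A sixth above C# in this key is A.
Together with the bass C#, this spells F# minor seventh in second inversion.

C#, E, F#, A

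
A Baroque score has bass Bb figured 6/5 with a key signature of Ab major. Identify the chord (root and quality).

The figures 6/5 indicate a seventh chord in first inversion.
In first inversion the root lies a sixth above the bass: a sixth above Bb in Ab major is G.
The chord tones are Bb, Db, F, G, giving G half-diminished seventh.

G half-diminished seventh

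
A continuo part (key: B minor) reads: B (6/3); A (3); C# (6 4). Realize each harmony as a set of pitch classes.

B (6/3): B, D, G.
A (5/3): A, C#, E.
C# (6/4): C#, F#, A.

B, D, G | A, C#, E | C#, F#, A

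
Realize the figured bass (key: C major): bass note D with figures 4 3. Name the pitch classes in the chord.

The written figures 4 3 are shorthand for 6/4/3: the 6 is implied.
A third above D in this key is F.
A fourth above D in this key is G.
A sixth above D in this key is B.
Together with the bass D, this spells G dominant seventh in second inversion.

D, F, G, B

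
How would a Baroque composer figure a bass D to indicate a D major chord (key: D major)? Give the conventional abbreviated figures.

D is the root of D major, so the chord is in root position.
A triad in root position is figured 5/3, conventionally abbreviated (no figures — root-position triad).

no figures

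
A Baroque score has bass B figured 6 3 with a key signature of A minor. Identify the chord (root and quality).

The figures 6 3 indicate a triad in first inversion.
In first inversion the root lies a sixth above the bass: a sixth above B in A minor is G.
The chord tones are B, D, G, giving G major.

G major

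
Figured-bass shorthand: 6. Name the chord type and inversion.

triad, first inversion

6 is shorthand for 6/3.
Intervals of 6/3 above the bass form a triad; the bass is the third, so this is first inversion.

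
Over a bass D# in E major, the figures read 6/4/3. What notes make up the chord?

A third above D# in this key is F#.
A fourth above D# in this key is G#.
A sixth above D# in this key is B.
Together with the bass D#, this spells G# minor seventh in second inversion.

D#, F#, G#, B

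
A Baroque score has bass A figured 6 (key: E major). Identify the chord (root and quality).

F# minor

The figures 6 indicate a triad in first inversion.
In first inversion the root lies a sixth above the bass: a sixth above A in E major is F#.
The chord tones are A, C#, F#, giving F# minor.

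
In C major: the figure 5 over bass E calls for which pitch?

Counting 4 letter steps above E lands on B; in C major, that letter is B.

B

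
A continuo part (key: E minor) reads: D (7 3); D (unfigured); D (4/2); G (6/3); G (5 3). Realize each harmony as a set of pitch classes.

D (7/5/3): D, F#, A, C.
D (5/3): D, F#, A.
D (6/4/2): D, E, G, B.
G (6/3): G, B, E.
G (5/3): G, B, D.

D, F#, A, C | D, F#, A | D, E, G, B | G, B, E | G, B, D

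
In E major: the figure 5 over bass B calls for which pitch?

F#

Counting 4 letter steps above B lands on F; in E major, that letter is F#.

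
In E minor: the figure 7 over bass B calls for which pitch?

A

Counting 6 letter steps above B lands on A; in E minor, that letter is A.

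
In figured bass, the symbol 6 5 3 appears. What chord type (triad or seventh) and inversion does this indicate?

Intervals of 6/5/3 above the bass form a seventh chord; the bass is the third, so this is first inversion.

seventh chord, first inversion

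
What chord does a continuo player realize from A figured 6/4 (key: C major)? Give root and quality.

D minor

The figures 6/4 indicate a triad in second inversion.
In second inversion the root lies a fourth above the bass: a fourth above A in C major is D.
The chord tones are A, D, F, giving D minor.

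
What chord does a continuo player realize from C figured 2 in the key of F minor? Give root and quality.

Db major seventh

The figures 2 indicate a seventh chord in third inversion.
In third inversion the root lies a second above the bass: a second above C in F minor is Db.
The chord tones are C, Db, F, Ab, giving Db major seventh.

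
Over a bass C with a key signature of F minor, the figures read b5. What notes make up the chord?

C, Eb, Gb

The written figures b5 are shorthand for 5/3: the 3 is implied.
A third above C in this key is Eb.
A fifth above C in this key is G, lowered to Gb by the flat.
Together with the bass C, this spells C diminished in root position.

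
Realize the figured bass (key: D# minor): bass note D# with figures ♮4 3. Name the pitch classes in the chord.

D#, F#, G, B

The written figures ♮4 3 are shorthand for 6/4/3: the 6 is implied.
A third above D# in this key is F#.
A fourth above D# in this key is G#, made natural (G) by the ♮ figure.
A sixth above D# in this key is B.
Together with the bass D#, this spells G augmented major seventh in second inversion.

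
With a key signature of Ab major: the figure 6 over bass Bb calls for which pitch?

Counting 5 letter steps above Bb lands on G; in Ab major, that letter is G.

G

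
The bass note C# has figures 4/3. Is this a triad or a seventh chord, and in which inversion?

4/3 is shorthand for 6/4/3.
Intervals of 6/4/3 above the bass form a seventh chord; the bass is the fifth, so this is second inversion.

seventh chord, second inversion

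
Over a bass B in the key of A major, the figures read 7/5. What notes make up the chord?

The written figures 7/5 are shorthand for 7/5/3: the 3 is implied.
A third above B in this key is D.
A fifth above B in this key is F#.
A seventh above B in this key is A.
Together with the bass B, this spells B minor seventh in root position.

B, D, F#, A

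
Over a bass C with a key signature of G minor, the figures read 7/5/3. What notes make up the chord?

A third above C in this key is Eb.
A fifth above C in this key is G.
A seventh above C in this key is Bb.
Together with the bass C, this spells C minor seventh in root position.

C, Eb, G, Bb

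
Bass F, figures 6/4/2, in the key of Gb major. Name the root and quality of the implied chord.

Gb major seventh

The figures 6/4/2 indicate a seventh chord in third inversion.
In third inversion the root lies a second above the bass: a second above F in Gb major is Gb.
The chord tones are F, Gb, Bb, Db, giving Gb major seventh.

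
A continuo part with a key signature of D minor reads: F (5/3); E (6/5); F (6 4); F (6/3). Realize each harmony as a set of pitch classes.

F, A, C | E, G, Bb, C | F, Bb, D | F, A, D

F (5/3): F, A, C.
E (6/5/3): E, G, Bb, C.
F (6/4): F, Bb, D.
F (6/3): F, A, D.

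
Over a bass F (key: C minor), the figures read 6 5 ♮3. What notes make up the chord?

F, A, C, D

A third above F in this key is Ab, made natural (A) by the ♮ figure.
A fifth above F in this key is C.
A sixth above F in this key is D.
Together with the bass F, this spells D minor seventh in first inversion.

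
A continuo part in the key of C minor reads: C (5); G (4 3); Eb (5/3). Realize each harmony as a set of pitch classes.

C (5/3): C, Eb, G.
G (6/4/3): G, Bb, C, Eb.
Eb (5/3): Eb, G, Bb.

C, Eb, G | G, Bb, C, Eb | Eb, G, Bb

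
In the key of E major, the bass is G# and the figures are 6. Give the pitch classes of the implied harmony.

G#, B, E

The written figures 6 are shorthand for 6/3: the 3 is implied.
A third above G# in this key is B.
A sixth above G# in this key is E.
Together with the bass G#, this spells E major in first inversion.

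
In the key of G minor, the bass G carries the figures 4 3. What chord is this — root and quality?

C minor seventh

The figures 4 3 indicate a seventh chord in second inversion.
In second inversion the root lies a fourth above the bass: a fourth above G in G minor is C.
The chord tones are G, Bb, C, Eb, giving C minor seventh.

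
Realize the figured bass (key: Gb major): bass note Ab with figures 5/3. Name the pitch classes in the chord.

Ab, Cb, Eb

A third above Ab in this key is Cb.
A fifth above Ab in this key is Eb.
Together with the bass Ab, this spells Ab minor in root position.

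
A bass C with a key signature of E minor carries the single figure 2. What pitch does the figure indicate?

D

Counting 1 letter step above C lands on D; in E minor, that letter is D.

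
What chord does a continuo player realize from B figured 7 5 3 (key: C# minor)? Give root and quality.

B dominant seventh

The figures 7 5 3 indicate a seventh chord in root position.
In root position the bass is the root, so the root is B.
The chord tones are B, D#, F#, A, giving B dominant seventh.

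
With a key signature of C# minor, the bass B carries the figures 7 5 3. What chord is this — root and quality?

B dominant seventh

The figures 7 5 3 indicate a seventh chord in root position.
In root position the bass is the root, so the root is B.
The chord tones are B, D#, F#, A, giving B dominant seventh.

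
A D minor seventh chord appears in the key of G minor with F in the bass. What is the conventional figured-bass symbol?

6/5

F is the third of D minor seventh, so the chord is in first inversion.
A seventh chord in first inversion is figured 6/5/3, conventionally abbreviated 6/5.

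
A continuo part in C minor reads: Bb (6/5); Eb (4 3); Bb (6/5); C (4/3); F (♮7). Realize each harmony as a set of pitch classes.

Bb (6/5/3): Bb, D, F, G.
Eb (6/4/3): Eb, G, Ab, C.
Bb (6/5/3): Bb, D, F, G.
C (6/4/3): C, Eb, F, Ab.
F (♮7/5/3): F, Ab, C, E.

Bb, D, F, G | Eb, G, Ab, C | Bb, D, F, G | C, Eb, F, Ab | F, Ab, C, E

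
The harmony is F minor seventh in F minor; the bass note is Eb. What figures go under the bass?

Eb is the seventh of F minor seventh, so the chord is in third inversion.
A seventh chord in third inversion is figured 6/4/2, conventionally abbreviated 4/2.

4/2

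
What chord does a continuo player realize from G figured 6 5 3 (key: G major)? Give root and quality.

E minor seventh

The figures 6 5 3 indicate a seventh chord in first inversion.
In first inversion the root lies a sixth above the bass: a sixth above G in G major is E.
The chord tones are G, B, D, E, giving E minor seventh.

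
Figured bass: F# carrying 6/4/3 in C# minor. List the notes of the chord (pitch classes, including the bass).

F#, A, B, D#

A third above F# in this key is A.
A fourth above F# in this key is B.
A sixth above F# in this key is D#.
Together with the bass F#, this spells B dominant seventh in second inversion.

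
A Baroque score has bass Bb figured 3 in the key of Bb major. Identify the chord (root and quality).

The figures 3 indicate a triad in root position.
In root position the bass is the root, so the root is Bb.
The chord tones are Bb, D, F, giving Bb major.

Bb major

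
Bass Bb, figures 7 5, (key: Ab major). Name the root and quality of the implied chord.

The figures 7 5 indicate a seventh chord in root position.
In root position the bass is the root, so the root is Bb.
The chord tones are Bb, Db, F, Ab, giving Bb minor seventh.

Bb minor seventh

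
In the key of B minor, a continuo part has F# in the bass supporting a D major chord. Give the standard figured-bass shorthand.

F# is the third of D major, so the chord is in first inversion.
A triad in first inversion is figured 6/3, conventionally abbreviated 6.

6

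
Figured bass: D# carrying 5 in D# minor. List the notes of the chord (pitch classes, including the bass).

D#, F#, A#

The written figures 5 are shorthand for 5/3: the 3 is implied.
A third above D# in this key is F#.
A fifth above D# in this key is A#.
Together with the bass D#, this spells D# minor in root position.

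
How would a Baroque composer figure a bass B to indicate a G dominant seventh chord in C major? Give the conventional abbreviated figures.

B is the third of G dominant seventh, so the chord is in first inversion.
A seventh chord in first inversion is figured 6/5/3, conventionally abbreviated 6/5.

6/5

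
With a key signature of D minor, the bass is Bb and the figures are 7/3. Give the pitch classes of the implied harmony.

The written figures 7/3 are shorthand for 7/5/3: the 5 is implied.
A third above Bb in this key is D.
A fifth above Bb in this key is F.
A seventh above Bb in this key is A.
Together with the bass Bb, this spells Bb major seventh in root position.

Bb, D, F, A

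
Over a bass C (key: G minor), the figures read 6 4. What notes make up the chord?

A fourth above C in this key is F.
A sixth above C in this key is A.
Together with the bass C, this spells F major in second inversion.

C, F, A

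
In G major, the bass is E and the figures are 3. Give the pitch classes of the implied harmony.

E, G, B

The written figures 3 are shorthand for 5/3: the 5 is implied.
A third above E in this key is G.
A fifth above E in this key is B.
Together with the bass E, this spells E minor in root position.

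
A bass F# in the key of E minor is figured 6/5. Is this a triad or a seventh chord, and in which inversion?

6/5 is shorthand for 6/5/3.
Intervals of 6/5/3 above the bass form a seventh chord; the bass is the third, so this is first inversion.

seventh chord, first inversion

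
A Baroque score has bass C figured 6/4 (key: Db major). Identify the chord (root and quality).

The figures 6/4 indicate a triad in second inversion.
In second inversion the root lies a fourth above the bass: a fourth above C in Db major is F.
The chord tones are C, F, Ab, giving F minor.

F minor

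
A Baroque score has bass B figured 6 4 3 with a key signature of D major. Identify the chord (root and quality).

E minor seventh

The figures 6 4 3 indicate a seventh chord in second inversion.
In second inversion the root lies a fourth above the bass: a fourth above B in D major is E.
The chord tones are B, D, E, G, giving E minor seventh.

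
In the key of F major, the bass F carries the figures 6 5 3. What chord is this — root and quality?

The figures 6 5 3 indicate a seventh chord in first inversion.
In first inversion the root lies a sixth above the bass: a sixth above F in F major is D.
The chord tones are F, A, C, D, giving D minor seventh.

D minor seventh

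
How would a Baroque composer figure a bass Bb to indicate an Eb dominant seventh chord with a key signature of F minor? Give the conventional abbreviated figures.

Bb is the fifth of Eb dominant seventh, so the chord is in second inversion.
A seventh chord in second inversion is figured 6/4/3, conventionally abbreviated 4/3.

4/3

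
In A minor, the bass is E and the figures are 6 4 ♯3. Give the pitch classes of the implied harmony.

E, G#, A, C

A third above E in this key is G, raised to G# by the sharp.
A fourth above E in this key is A.
A sixth above E in this key is C.
Together with the bass E, this spells A minor-major seventh in second inversion.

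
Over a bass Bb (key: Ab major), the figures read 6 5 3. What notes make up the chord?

A third above Bb in this key is Db.
A fifth above Bb in this key is F.
A sixth above Bb in this key is G.
Together with the bass Bb, this spells G half-diminished seventh in first inversion.

Bb, Db, F, G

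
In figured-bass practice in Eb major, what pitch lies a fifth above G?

D

Counting 4 letter steps above G lands on D; in Eb major, that letter is D.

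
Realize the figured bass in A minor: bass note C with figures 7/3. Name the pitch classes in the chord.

The written figures 7/3 are shorthand for 7/5/3: the 5 is implied.
A third above C in this key is E.
A fifth above C in this key is G.
A seventh above C in this key is B.
Together with the bass C, this spells C major seventh in root position.

C, E, G, B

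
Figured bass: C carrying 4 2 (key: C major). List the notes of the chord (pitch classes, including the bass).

The written figures 4 2 are shorthand for 6/4/2: the 6 is implied.
A second above C in this key is D.
A fourth above C in this key is F.
A sixth above C in this key is A.
Together with the bass C, this spells D minor seventh in third inversion.

C, D, F, A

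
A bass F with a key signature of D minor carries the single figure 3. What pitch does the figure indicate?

A

Counting 2 letter steps above F lands on A; in D minor, that letter is A.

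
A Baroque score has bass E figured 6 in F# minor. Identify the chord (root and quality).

The figures 6 indicate a triad in first inversion.
In first inversion the root lies a sixth above the bass: a sixth above E in F# minor is C#.
The chord tones are E, G#, C#, giving C# minor.

C# minor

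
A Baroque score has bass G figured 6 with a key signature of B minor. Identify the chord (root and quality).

E minor

The figures 6 indicate a triad in first inversion.
In first inversion the root lies a sixth above the bass: a sixth above G in B minor is E.
The chord tones are G, B, E, giving E minor.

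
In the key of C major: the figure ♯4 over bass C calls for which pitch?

F#

Counting 3 letter steps above C lands on F; in C major, that letter is F.
The #4 figure raises it a semitone, giving F#.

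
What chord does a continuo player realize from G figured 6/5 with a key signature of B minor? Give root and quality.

The figures 6/5 indicate a seventh chord in first inversion.
In first inversion the root lies a sixth above the bass: a sixth above G in B minor is E.
The chord tones are G, B, D, E, giving E minor seventh.

E minor seventh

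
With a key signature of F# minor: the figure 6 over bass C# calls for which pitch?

A

Counting 5 letter steps above C# lands on A; in F# minor, that letter is A.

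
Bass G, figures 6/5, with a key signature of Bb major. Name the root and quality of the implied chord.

The figures 6/5 indicate a seventh chord in first inversion.
In first inversion the root lies a sixth above the bass: a sixth above G in Bb major is Eb.
The chord tones are G, Bb, D, Eb, giving Eb major seventh.

Eb major seventh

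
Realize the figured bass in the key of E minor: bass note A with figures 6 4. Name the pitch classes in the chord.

A fourth above A in this key is D.
A sixth above A in this key is F#.
Together with the bass A, this spells D major in second inversion.

A, D, F#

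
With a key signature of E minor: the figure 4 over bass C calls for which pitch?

Counting 3 letter steps above C lands on F; in E minor, that letter is F#.

F#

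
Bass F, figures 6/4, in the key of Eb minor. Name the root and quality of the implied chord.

Bb minor

The figures 6/4 indicate a triad in second inversion.
In second inversion the root lies a fourth above the bass: a fourth above F in Eb minor is Bb.
The chord tones are F, Bb, Db, giving Bb minor.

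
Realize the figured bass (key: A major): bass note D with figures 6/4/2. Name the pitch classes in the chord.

A second above D in this key is E.
A fourth above D in this key is G#.
A sixth above D in this key is B.
Together with the bass D, this spells E dominant seventh in third inversion.

D, E, G#, B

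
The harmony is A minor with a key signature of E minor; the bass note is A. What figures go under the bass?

no figures

A is the root of A minor, so the chord is in root position.
A triad in root position is figured 5/3, conventionally abbreviated (no figures — root-position triad).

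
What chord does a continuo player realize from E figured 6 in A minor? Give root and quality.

The figures 6 indicate a triad in first inversion.
In first inversion the root lies a sixth above the bass: a sixth above E in A minor is C.
The chord tones are E, G, C, giving C major.

C major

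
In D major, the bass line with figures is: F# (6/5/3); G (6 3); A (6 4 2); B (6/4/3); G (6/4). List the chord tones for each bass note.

F#, A, C#, D | G, B, E | A, B, D, F# | B, D, E, G | G, C#, E

F# (6/5/3): F#, A, C#, D.
G (6/3): G, B, E.
A (6/4/2): A, B, D, F#.
B (6/4/3): B, D, E, G.
G (6/4): G, C#, E.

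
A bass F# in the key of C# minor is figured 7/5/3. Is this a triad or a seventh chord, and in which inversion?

Intervals of 7/5/3 above the bass form a seventh chord; the bass is the root, so this is root position.

seventh chord, root position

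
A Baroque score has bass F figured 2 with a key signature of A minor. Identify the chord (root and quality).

The figures 2 indicate a seventh chord in third inversion.
In third inversion the root lies a second above the bass: a second above F in A minor is G.
The chord tones are F, G, B, D, giving G dominant seventh.

G dominant seventh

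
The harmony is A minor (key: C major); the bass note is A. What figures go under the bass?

A is the root of A minor, so the chord is in root position.
A triad in root position is figured 5/3, conventionally abbreviated (no figures — root-position triad).

no figures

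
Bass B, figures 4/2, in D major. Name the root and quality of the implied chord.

C# half-diminished seventh

The figures 4/2 indicate a seventh chord in third inversion.
In third inversion the root lies a second above the bass: a second above B in D major is C#.
The chord tones are B, C#, E, G, giving C# half-diminished seventh.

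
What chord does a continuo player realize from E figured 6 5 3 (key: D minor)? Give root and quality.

C dominant seventh

The figures 6 5 3 indicate a seventh chord in first inversion.
In first inversion the root lies a sixth above the bass: a sixth above E in D minor is C.
The chord tones are E, G, Bb, C, giving C dominant seventh.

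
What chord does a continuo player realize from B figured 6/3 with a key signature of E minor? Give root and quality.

G major

The figures 6/3 indicate a triad in first inversion.
In first inversion the root lies a sixth above the bass: a sixth above B in E minor is G.
The chord tones are B, D, G, giving G major.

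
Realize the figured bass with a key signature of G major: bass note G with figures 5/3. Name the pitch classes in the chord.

G, B, D

A third above G in this key is B.
A fifth above G in this key is D.
Together with the bass G, this spells G major in root position.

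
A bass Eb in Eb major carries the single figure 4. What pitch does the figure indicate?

Ab

Counting 3 letter steps above Eb lands on A; in Eb major, that letter is Ab.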